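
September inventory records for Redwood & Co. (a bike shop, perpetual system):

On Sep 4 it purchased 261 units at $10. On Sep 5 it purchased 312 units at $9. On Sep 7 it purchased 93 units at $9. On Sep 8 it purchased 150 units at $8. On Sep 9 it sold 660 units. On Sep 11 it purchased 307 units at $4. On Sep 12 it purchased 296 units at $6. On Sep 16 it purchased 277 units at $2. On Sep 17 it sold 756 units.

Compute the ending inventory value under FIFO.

Ending inventory = $572

Sep 9, 660 sold [FIFO — oldest first]: 261 @ $10 + 312 @ $9 + 87 @ $9 = $6,201
Sep 17, 756 sold [FIFO — oldest first]: 6 @ $9 + 150 @ $8 + 307 @ $4 + 293 @ $6 = $4,240
Total COGS = $6,201 + $4,240 = $10,441
Ending inventory: 3 @ $6 + 277 @ $2 = $572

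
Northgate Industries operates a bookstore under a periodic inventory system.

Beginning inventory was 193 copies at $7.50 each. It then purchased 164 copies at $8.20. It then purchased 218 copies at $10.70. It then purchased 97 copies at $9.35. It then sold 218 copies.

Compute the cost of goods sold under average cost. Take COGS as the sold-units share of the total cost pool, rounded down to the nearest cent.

Sale 1, sell 218: 218/672 × $6,031.85 → $1,956.76
Ending inventory (cost pool remaining) = $4,075.09

COGS = $1,956.76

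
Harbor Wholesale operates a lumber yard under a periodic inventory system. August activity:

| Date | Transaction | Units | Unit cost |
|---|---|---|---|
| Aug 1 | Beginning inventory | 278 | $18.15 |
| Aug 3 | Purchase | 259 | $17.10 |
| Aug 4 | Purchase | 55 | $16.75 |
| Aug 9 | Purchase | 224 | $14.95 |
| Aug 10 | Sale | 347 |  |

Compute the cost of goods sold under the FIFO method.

COGS = $6,225.60

Aug 10, 347 sold [FIFO — oldest first]: 278 @ $18.15 + 69 @ $17.10 = $6,225.60
Ending inventory: 190 @ $17.10 + 55 @ $16.75 + 224 @ $14.95 = $7,519.05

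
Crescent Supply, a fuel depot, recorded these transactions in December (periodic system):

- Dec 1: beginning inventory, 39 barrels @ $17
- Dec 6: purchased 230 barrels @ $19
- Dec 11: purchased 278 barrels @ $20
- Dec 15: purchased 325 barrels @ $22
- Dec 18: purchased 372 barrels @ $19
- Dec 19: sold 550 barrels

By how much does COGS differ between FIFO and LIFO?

FIFO COGS: 39 @ $17 + 230 @ $19 + 278 @ $20 + 3 @ $22 = $10,659
LIFO COGS: 372 @ $19 + 178 @ $22 = $10,984
Difference = |$10,659 − $10,984| = $325

$325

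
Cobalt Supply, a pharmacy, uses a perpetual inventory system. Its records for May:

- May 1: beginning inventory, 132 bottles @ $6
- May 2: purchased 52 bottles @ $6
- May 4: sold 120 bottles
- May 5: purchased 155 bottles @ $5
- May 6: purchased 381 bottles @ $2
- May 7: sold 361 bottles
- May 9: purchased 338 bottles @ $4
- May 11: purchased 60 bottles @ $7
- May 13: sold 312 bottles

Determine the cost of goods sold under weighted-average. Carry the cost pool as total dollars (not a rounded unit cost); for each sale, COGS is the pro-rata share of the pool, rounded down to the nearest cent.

After May 1: 132 on hand, pool $792.00 (≈ $6.0000 each)
After May 2: 184 on hand, pool $1,104.00 (≈ $6.0000 each)
May 4, sell 120: 120/184 × $1,104.00 → $720.00
After May 5: 219 on hand, pool $1,159.00 (≈ $5.2922 each)
After May 6: 600 on hand, pool $1,921.00 (≈ $3.2017 each)
May 7, sell 361: 361/600 × $1,921.00 → $1,155.80
After May 9: 577 on hand, pool $2,117.20 (≈ $3.6693 each)
After May 11: 637 on hand, pool $2,537.20 (≈ $3.9830 each)
May 13, sell 312: 312/637 × $2,537.20 → $1,242.71
Total COGS = $720.00 + $1,155.80 + $1,242.71 = $3,118.51
Ending inventory (cost pool remaining) = $1,294.49

COGS = $3,118.51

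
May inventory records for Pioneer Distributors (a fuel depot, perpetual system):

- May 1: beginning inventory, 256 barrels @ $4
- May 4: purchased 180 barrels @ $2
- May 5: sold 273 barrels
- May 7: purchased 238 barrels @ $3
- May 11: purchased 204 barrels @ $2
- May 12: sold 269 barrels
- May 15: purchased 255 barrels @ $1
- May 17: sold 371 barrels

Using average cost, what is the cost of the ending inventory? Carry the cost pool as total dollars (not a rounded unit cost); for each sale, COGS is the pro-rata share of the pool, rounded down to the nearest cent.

After May 1: 256 on hand, pool $1,024.00 (≈ $4.0000 each)
After May 4: 436 on hand, pool $1,384.00 (≈ $3.1743 each)
May 5, sell 273: 273/436 × $1,384.00 → $866.58
After May 7: 401 on hand, pool $1,231.42 (≈ $3.0709 each)
After May 11: 605 on hand, pool $1,639.42 (≈ $2.7098 each)
May 12, sell 269: 269/605 × $1,639.42 → $728.93
After May 15: 591 on hand, pool $1,165.49 (≈ $1.9721 each)
May 17, sell 371: 371/591 × $1,165.49 → $731.63
Total COGS = $866.58 + $728.93 + $731.63 = $2,327.14
Ending inventory (cost pool remaining) = $433.86
Check: goods available $2,761.00 = COGS $2,327.14 + ending $433.86

Ending inventory = $433.86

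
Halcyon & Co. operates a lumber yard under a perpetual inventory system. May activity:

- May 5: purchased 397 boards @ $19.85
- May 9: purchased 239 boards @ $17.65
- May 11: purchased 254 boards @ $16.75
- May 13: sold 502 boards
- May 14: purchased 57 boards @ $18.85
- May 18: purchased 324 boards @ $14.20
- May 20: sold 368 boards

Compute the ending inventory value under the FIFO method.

Ending inventory = $6,010.25

May 13, 502 sold [FIFO — oldest first]: 397 @ $19.85 + 105 @ $17.65 = $9,733.70
May 20, 368 sold [FIFO — oldest first]: 134 @ $17.65 + 234 @ $16.75 = $6,284.60
Total COGS = $9,733.70 + $6,284.60 = $16,018.30
Ending inventory: 20 @ $16.75 + 57 @ $18.85 + 324 @ $14.20 = $6,010.25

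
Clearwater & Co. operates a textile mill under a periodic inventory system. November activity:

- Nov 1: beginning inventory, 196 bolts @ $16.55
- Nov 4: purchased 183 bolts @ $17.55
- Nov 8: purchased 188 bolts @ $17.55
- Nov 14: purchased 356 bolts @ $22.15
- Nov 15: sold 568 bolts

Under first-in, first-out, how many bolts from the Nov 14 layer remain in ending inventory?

Nov 15, 568 sold [FIFO — oldest first]: 196 @ $16.55 + 183 @ $17.55 + 188 @ $17.55 + 1 @ $22.15 = $9,777.00
Ending inventory: 355 @ $22.15 = $7,863.25

355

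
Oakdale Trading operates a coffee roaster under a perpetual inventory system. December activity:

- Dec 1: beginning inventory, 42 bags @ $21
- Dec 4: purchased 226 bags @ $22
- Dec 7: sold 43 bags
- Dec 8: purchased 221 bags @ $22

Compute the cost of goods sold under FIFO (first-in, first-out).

COGS = $904

Dec 7, 43 sold [FIFO — oldest first]: 42 @ $21 + 1 @ $22 = $904
Ending inventory: 225 @ $22 + 221 @ $22 = $9,812
Check: goods available $10,716 = COGS $904 + ending $9,812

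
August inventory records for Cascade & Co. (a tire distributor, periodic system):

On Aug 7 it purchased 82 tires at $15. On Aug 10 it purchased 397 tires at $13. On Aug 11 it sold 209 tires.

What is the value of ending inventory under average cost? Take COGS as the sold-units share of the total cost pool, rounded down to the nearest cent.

Aug 11, sell 209: 209/479 × $6,391.00 → $2,788.55
Ending inventory (cost pool remaining) = $3,602.45
Check: goods available $6,391.00 = COGS $2,788.55 + ending $3,602.45

Ending inventory = $3,602.45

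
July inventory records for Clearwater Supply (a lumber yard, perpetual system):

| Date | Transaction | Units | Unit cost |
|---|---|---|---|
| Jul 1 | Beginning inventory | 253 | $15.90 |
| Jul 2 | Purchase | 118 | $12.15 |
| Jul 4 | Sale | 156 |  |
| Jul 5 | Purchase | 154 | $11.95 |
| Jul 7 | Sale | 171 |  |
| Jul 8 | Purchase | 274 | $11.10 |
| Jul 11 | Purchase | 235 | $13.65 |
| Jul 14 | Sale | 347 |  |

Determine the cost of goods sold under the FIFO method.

COGS = $8,950.60

Jul 4, 156 sold [FIFO — oldest first]: 156 @ $15.90 = $2,480.40
Jul 7, 171 sold [FIFO — oldest first]: 97 @ $15.90 + 74 @ $12.15 = $2,441.40
Jul 14, 347 sold [FIFO — oldest first]: 44 @ $12.15 + 154 @ $11.95 + 149 @ $11.10 = $4,028.80
Total COGS = $2,480.40 + $2,441.40 + $4,028.80 = $8,950.60
Ending inventory: 125 @ $11.10 + 235 @ $13.65 = $4,595.25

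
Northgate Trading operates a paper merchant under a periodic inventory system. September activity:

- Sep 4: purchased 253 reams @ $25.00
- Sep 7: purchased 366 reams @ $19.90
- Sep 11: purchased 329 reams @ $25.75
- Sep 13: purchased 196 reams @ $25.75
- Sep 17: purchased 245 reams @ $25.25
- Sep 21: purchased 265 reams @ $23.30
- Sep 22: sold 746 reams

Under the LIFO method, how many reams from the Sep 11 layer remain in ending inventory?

289

Sep 22, 746 sold [LIFO — newest first]: 265 @ $23.30 + 245 @ $25.25 + 196 @ $25.75 + 40 @ $25.75 = $18,437.75
Ending inventory: 253 @ $25.00 + 366 @ $19.90 + 289 @ $25.75 = $21,050.15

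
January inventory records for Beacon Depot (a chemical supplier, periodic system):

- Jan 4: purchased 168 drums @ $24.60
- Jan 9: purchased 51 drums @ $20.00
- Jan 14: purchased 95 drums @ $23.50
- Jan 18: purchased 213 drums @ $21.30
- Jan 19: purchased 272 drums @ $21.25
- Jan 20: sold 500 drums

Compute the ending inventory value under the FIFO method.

Ending inventory = $6,355.10

Jan 20, 500 sold [FIFO — oldest first]: 168 @ $24.60 + 51 @ $20.00 + 95 @ $23.50 + 186 @ $21.30 = $11,347.10
Ending inventory: 27 @ $21.30 + 272 @ $21.25 = $6,355.10
Check: goods available $17,702.20 = COGS $11,347.10 + ending $6,355.10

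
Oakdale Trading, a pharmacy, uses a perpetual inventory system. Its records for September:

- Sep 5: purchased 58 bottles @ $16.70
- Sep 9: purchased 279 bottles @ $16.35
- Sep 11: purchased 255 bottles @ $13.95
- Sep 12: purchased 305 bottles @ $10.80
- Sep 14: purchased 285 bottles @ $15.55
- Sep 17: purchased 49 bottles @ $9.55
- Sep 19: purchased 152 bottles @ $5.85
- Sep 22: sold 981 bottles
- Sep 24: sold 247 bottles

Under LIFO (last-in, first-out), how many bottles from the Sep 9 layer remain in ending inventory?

Sep 22, 981 sold [LIFO — newest first]: 152 @ $5.85 + 49 @ $9.55 + 285 @ $15.55 + 305 @ $10.80 + 190 @ $13.95 = $11,733.40
Sep 24, 247 sold [LIFO — newest first]: 65 @ $13.95 + 182 @ $16.35 = $3,882.45
Total COGS = $11,733.40 + $3,882.45 = $15,615.85
Ending inventory: 58 @ $16.70 + 97 @ $16.35 = $2,554.55
Check: goods available $18,170.40 = COGS $15,615.85 + ending $2,554.55

97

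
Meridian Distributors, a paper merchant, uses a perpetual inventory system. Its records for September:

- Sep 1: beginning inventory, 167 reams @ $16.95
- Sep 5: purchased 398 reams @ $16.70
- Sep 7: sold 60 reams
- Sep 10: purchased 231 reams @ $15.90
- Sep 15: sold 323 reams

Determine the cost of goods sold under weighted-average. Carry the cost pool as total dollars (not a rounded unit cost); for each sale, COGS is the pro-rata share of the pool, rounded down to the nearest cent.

COGS = $6,335.80

After Sep 1: 167 on hand, pool $2,830.65 (≈ $16.9500 each)
After Sep 5: 565 on hand, pool $9,477.25 (≈ $16.7739 each)
Sep 7, sell 60: 60/565 × $9,477.25 → $1,006.43
After Sep 10: 736 on hand, pool $12,143.72 (≈ $16.4996 each)
Sep 15, sell 323: 323/736 × $12,143.72 → $5,329.37
Total COGS = $1,006.43 + $5,329.37 = $6,335.80
Ending inventory (cost pool remaining) = $6,814.35
Check: goods available $13,150.15 = COGS $6,335.80 + ending $6,814.35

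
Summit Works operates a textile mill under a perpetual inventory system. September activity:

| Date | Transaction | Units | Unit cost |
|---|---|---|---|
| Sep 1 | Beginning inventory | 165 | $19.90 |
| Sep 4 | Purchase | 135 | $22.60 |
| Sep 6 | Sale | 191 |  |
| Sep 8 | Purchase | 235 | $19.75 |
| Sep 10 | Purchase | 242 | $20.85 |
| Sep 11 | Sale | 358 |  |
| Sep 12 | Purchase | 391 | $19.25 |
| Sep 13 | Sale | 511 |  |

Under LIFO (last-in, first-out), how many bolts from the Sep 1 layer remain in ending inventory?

108

Sep 6, 191 sold [LIFO — newest first]: 135 @ $22.60 + 56 @ $19.90 = $4,165.40
Sep 11, 358 sold [LIFO — newest first]: 242 @ $20.85 + 116 @ $19.75 = $7,336.70
Sep 13, 511 sold [LIFO — newest first]: 391 @ $19.25 + 119 @ $19.75 + 1 @ $19.90 = $9,896.90
Total COGS = $4,165.40 + $7,336.70 + $9,896.90 = $21,399.00
Ending inventory: 108 @ $19.90 = $2,149.20
Check: goods available $23,548.20 = COGS $21,399.00 + ending $2,149.20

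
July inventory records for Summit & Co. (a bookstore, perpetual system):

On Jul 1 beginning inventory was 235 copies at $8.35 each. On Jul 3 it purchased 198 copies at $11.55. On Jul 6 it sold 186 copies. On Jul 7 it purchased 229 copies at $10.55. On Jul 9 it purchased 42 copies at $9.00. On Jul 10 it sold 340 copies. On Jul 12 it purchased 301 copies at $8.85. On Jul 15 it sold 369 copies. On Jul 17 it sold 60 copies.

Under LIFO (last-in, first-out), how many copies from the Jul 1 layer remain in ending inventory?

Jul 6, 186 sold [LIFO — newest first]: 186 @ $11.55 = $2,148.30
Jul 10, 340 sold [LIFO — newest first]: 42 @ $9.00 + 229 @ $10.55 + 12 @ $11.55 + 57 @ $8.35 = $3,408.50
Jul 15, 369 sold [LIFO — newest first]: 301 @ $8.85 + 68 @ $8.35 = $3,231.65
Jul 17, 60 sold [LIFO — newest first]: 60 @ $8.35 = $501.00
Total COGS = $2,148.30 + $3,408.50 + $3,231.65 + $501.00 = $9,289.45
Ending inventory: 50 @ $8.35 = $417.50
Check: goods available $9,706.95 = COGS $9,289.45 + ending $417.50

50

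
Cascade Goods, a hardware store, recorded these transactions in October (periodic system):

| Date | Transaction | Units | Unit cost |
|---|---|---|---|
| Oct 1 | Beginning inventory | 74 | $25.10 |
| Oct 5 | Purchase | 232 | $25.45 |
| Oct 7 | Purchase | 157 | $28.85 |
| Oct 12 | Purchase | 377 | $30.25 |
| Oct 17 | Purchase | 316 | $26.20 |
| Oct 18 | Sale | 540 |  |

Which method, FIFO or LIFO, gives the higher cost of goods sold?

FIFO COGS: 74 @ $25.10 + 232 @ $25.45 + 157 @ $28.85 + 77 @ $30.25 = $14,620.50
LIFO COGS: 316 @ $26.20 + 224 @ $30.25 = $15,055.20

LIFO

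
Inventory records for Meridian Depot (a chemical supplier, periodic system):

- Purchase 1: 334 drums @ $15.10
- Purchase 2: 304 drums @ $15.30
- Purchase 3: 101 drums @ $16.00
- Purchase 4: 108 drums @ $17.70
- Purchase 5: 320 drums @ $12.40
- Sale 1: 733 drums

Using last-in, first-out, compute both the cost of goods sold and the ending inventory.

Sale 1 (733) [LIFO — newest first]: 320 @ $12.40 + 108 @ $17.70 + 101 @ $16.00 + 204 @ $15.30 = $10,616.80
Ending inventory: 334 @ $15.10 + 100 @ $15.30 = $6,573.40

COGS = $10,616.80; ending inventory = $6,573.40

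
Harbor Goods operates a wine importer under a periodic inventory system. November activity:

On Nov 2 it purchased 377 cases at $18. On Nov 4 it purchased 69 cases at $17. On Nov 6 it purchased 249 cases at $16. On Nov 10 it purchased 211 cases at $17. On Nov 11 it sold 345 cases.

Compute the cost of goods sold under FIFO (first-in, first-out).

Nov 11, 345 sold [FIFO — oldest first]: 345 @ $18 = $6,210
Ending inventory: 32 @ $18 + 69 @ $17 + 249 @ $16 + 211 @ $17 = $9,320

COGS = $6,210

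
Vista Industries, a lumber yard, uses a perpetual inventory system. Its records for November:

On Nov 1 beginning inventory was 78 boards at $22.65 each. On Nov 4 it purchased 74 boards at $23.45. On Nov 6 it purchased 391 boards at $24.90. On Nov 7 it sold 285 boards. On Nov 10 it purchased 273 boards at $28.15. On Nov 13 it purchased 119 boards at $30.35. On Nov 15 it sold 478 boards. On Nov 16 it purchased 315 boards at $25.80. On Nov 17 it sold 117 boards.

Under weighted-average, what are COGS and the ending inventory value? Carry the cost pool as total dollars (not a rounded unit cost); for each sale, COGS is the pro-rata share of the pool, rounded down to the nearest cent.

After Nov 1: 78 on hand, pool $1,766.70 (≈ $22.6500 each)
After Nov 4: 152 on hand, pool $3,502.00 (≈ $23.0395 each)
After Nov 6: 543 on hand, pool $13,237.90 (≈ $24.3792 each)
Nov 7, sell 285: 285/543 × $13,237.90 → $6,948.06
After Nov 10: 531 on hand, pool $13,974.79 (≈ $26.3179 each)
After Nov 13: 650 on hand, pool $17,586.44 (≈ $27.0561 each)
Nov 15, sell 478: 478/650 × $17,586.44 → $12,932.79
After Nov 16: 487 on hand, pool $12,780.65 (≈ $26.2436 each)
Nov 17, sell 117: 117/487 × $12,780.65 → $3,070.50
Total COGS = $6,948.06 + $12,932.79 + $3,070.50 = $22,951.35
Ending inventory (cost pool remaining) = $9,710.15

COGS = $22,951.35; ending inventory = $9,710.15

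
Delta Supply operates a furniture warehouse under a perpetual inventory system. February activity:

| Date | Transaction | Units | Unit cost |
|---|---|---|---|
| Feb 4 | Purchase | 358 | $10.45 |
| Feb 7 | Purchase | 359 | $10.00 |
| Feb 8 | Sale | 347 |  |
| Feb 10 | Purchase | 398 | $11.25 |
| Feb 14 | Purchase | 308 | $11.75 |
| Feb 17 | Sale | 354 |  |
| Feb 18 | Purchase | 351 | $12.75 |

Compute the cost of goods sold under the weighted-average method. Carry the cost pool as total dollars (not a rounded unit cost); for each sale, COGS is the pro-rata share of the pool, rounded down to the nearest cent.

COGS = $7,456.31

After Feb 4: 358 on hand, pool $3,741.10 (≈ $10.4500 each)
After Feb 7: 717 on hand, pool $7,331.10 (≈ $10.2247 each)
Feb 8, sell 347: 347/717 × $7,331.10 → $3,547.96
After Feb 10: 768 on hand, pool $8,260.64 (≈ $10.7560 each)
After Feb 14: 1076 on hand, pool $11,879.64 (≈ $11.0406 each)
Feb 17, sell 354: 354/1076 × $11,879.64 → $3,908.35
After Feb 18: 1073 on hand, pool $12,446.54 (≈ $11.5998 each)
Total COGS = $3,547.96 + $3,908.35 = $7,456.31
Ending inventory (cost pool remaining) = $12,446.54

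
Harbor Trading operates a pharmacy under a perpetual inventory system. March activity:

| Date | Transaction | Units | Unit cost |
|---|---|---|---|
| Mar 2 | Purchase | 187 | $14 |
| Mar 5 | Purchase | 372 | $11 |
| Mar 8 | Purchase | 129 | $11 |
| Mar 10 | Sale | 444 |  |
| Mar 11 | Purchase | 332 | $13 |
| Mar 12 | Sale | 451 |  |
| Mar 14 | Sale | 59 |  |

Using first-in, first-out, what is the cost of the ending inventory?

Ending inventory = $858

Mar 10, 444 sold [FIFO — oldest first]: 187 @ $14 + 257 @ $11 = $5,445
Mar 12, 451 sold [FIFO — oldest first]: 115 @ $11 + 129 @ $11 + 207 @ $13 = $5,375
Mar 14, 59 sold [FIFO — oldest first]: 59 @ $13 = $767
Total COGS = $5,445 + $5,375 + $767 = $11,587
Ending inventory: 66 @ $13 = $858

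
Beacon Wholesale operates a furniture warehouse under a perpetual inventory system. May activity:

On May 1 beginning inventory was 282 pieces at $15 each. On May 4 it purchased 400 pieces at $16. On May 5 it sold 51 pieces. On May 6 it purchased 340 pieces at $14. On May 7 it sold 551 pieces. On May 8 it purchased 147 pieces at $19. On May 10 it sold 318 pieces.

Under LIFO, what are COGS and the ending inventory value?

COGS = $14,448; ending inventory = $3,735

May 5, 51 sold [LIFO — newest first]: 51 @ $16 = $816
May 7, 551 sold [LIFO — newest first]: 340 @ $14 + 211 @ $16 = $8,136
May 10, 318 sold [LIFO — newest first]: 147 @ $19 + 138 @ $16 + 33 @ $15 = $5,496
Total COGS = $816 + $8,136 + $5,496 = $14,448
Ending inventory: 249 @ $15 = $3,735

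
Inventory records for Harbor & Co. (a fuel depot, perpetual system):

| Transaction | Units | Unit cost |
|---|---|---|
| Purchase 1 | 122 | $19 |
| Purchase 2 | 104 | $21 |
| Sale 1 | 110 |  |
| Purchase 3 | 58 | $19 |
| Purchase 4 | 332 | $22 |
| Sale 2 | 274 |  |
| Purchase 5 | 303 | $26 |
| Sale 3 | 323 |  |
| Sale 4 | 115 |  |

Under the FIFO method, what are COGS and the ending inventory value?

Sale 1 (110) [FIFO — oldest first]: 110 @ $19 = $2,090
Sale 2 (274) [FIFO — oldest first]: 12 @ $19 + 104 @ $21 + 58 @ $19 + 100 @ $22 = $5,714
Sale 3 (323) [FIFO — oldest first]: 232 @ $22 + 91 @ $26 = $7,470
Sale 4 (115) [FIFO — oldest first]: 115 @ $26 = $2,990
Total COGS = $2,090 + $5,714 + $7,470 + $2,990 = $18,264
Ending inventory: 97 @ $26 = $2,522

COGS = $18,264; ending inventory = $2,522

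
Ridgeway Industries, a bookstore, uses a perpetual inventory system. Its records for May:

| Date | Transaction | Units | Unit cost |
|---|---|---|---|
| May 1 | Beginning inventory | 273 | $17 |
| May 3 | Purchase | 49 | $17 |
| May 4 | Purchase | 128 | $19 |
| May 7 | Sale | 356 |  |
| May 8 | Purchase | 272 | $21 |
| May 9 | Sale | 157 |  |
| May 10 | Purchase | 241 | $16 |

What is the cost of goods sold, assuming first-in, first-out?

May 7, 356 sold [FIFO — oldest first]: 273 @ $17 + 49 @ $17 + 34 @ $19 = $6,120
May 9, 157 sold [FIFO — oldest first]: 94 @ $19 + 63 @ $21 = $3,109
Total COGS = $6,120 + $3,109 = $9,229
Ending inventory: 209 @ $21 + 241 @ $16 = $8,245
Check: goods available $17,474 = COGS $9,229 + ending $8,245

COGS = $9,229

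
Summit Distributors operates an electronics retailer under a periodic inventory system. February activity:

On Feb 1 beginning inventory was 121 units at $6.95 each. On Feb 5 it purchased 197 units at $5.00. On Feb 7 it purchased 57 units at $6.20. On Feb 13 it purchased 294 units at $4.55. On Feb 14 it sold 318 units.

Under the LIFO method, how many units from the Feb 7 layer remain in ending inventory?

Feb 14, 318 sold [LIFO — newest first]: 294 @ $4.55 + 24 @ $6.20 = $1,486.50
Ending inventory: 121 @ $6.95 + 197 @ $5.00 + 33 @ $6.20 = $2,030.55
Check: goods available $3,517.05 = COGS $1,486.50 + ending $2,030.55

33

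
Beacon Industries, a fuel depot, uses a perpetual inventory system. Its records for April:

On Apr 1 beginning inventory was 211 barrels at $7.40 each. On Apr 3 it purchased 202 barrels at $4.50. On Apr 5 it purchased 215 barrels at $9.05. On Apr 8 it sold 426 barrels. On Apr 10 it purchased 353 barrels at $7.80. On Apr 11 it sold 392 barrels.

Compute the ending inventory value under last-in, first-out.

Apr 8, 426 sold [LIFO — newest first]: 215 @ $9.05 + 202 @ $4.50 + 9 @ $7.40 = $2,921.35
Apr 11, 392 sold [LIFO — newest first]: 353 @ $7.80 + 39 @ $7.40 = $3,042.00
Total COGS = $2,921.35 + $3,042.00 = $5,963.35
Ending inventory: 163 @ $7.40 = $1,206.20
Check: goods available $7,169.55 = COGS $5,963.35 + ending $1,206.20

Ending inventory = $1,206.20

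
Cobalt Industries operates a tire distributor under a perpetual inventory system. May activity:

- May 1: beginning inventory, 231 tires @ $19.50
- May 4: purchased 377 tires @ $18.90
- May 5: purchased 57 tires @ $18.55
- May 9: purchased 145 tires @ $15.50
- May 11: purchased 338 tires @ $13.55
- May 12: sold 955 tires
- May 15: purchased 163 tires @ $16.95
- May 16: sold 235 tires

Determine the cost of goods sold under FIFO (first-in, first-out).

COGS = $20,226.45

May 12, 955 sold [FIFO — oldest first]: 231 @ $19.50 + 377 @ $18.90 + 57 @ $18.55 + 145 @ $15.50 + 145 @ $13.55 = $16,899.40
May 16, 235 sold [FIFO — oldest first]: 193 @ $13.55 + 42 @ $16.95 = $3,327.05
Total COGS = $16,899.40 + $3,327.05 = $20,226.45
Ending inventory: 121 @ $16.95 = $2,050.95
Check: goods available $22,277.40 = COGS $20,226.45 + ending $2,050.95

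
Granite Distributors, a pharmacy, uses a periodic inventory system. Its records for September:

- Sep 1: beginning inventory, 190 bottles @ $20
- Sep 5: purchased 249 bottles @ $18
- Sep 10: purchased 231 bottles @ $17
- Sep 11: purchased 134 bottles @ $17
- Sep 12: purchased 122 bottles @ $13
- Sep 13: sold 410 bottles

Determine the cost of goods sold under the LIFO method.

Sep 13, 410 sold [LIFO — newest first]: 122 @ $13 + 134 @ $17 + 154 @ $17 = $6,482
Ending inventory: 190 @ $20 + 249 @ $18 + 77 @ $17 = $9,591

COGS = $6,482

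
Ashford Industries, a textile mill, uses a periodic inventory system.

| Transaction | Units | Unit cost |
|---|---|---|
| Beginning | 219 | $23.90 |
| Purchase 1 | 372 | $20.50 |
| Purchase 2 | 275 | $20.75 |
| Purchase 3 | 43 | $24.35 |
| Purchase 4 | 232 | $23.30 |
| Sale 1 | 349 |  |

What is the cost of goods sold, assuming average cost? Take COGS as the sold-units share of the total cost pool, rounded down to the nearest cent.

COGS = $7,652.61

Sale 1, sell 349: 349/1141 × $25,019.00 → $7,652.61
Ending inventory (cost pool remaining) = $17,366.39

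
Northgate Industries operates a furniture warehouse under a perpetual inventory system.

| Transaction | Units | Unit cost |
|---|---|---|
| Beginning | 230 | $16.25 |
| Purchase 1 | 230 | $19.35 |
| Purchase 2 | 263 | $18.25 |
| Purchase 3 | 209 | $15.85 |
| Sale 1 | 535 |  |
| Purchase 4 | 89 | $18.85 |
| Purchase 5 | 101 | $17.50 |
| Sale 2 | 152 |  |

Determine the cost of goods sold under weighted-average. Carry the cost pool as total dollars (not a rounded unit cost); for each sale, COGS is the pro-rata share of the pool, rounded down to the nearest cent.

COGS = $12,047.03

After Beginning: 230 on hand, pool $3,737.50 (≈ $16.2500 each)
After Purchase 1: 460 on hand, pool $8,188.00 (≈ $17.8000 each)
After Purchase 2: 723 on hand, pool $12,987.75 (≈ $17.9637 each)
After Purchase 3: 932 on hand, pool $16,300.40 (≈ $17.4897 each)
Sale 1, sell 535: 535/932 × $16,300.40 → $9,356.98
After Purchase 4: 486 on hand, pool $8,621.07 (≈ $17.7388 each)
After Purchase 5: 587 on hand, pool $10,388.57 (≈ $17.6977 each)
Sale 2, sell 152: 152/587 × $10,388.57 → $2,690.05
Total COGS = $9,356.98 + $2,690.05 = $12,047.03
Ending inventory (cost pool remaining) = $7,698.52
Check: goods available $19,745.55 = COGS $12,047.03 + ending $7,698.52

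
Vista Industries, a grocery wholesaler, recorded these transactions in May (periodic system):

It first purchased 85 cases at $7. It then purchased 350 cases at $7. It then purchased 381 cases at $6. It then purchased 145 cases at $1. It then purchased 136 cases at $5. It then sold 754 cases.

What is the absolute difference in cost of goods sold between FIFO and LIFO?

$1,204

FIFO COGS: 85 @ $7 + 350 @ $7 + 319 @ $6 = $4,959
LIFO COGS: 136 @ $5 + 145 @ $1 + 381 @ $6 + 92 @ $7 = $3,755
Difference = |$4,959 − $3,755| = $1,204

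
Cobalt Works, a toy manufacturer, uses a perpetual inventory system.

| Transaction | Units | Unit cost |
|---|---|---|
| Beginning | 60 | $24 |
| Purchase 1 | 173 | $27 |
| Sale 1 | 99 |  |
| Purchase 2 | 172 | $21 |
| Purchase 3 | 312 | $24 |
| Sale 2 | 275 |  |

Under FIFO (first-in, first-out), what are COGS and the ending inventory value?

Sale 1 (99) [FIFO — oldest first]: 60 @ $24 + 39 @ $27 = $2,493
Sale 2 (275) [FIFO — oldest first]: 134 @ $27 + 141 @ $21 = $6,579
Total COGS = $2,493 + $6,579 = $9,072
Ending inventory: 31 @ $21 + 312 @ $24 = $8,139

COGS = $9,072; ending inventory = $8,139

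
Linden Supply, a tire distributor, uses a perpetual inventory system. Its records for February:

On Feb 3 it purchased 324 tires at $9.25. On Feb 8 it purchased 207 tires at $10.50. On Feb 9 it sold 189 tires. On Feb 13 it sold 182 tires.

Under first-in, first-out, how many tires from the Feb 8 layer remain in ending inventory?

160

Feb 9, 189 sold [FIFO — oldest first]: 189 @ $9.25 = $1,748.25
Feb 13, 182 sold [FIFO — oldest first]: 135 @ $9.25 + 47 @ $10.50 = $1,742.25
Total COGS = $1,748.25 + $1,742.25 = $3,490.50
Ending inventory: 160 @ $10.50 = $1,680.00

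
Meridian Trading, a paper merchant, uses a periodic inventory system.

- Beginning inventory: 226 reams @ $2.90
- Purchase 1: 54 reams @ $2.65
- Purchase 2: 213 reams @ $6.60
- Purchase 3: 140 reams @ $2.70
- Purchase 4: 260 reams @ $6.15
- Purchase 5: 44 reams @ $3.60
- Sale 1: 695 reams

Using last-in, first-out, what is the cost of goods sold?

COGS = $3,641.90

Sale 1 (695) [LIFO — newest first]: 44 @ $3.60 + 260 @ $6.15 + 140 @ $2.70 + 213 @ $6.60 + 38 @ $2.65 = $3,641.90
Ending inventory: 226 @ $2.90 + 16 @ $2.65 = $697.80
Check: goods available $4,339.70 = COGS $3,641.90 + ending $697.80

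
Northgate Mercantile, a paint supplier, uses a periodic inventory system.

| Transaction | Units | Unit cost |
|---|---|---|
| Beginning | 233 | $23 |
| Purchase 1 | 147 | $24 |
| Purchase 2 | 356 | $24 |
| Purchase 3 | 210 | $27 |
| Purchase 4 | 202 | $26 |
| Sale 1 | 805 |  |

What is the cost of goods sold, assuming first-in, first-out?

Sale 1 (805) [FIFO — oldest first]: 233 @ $23 + 147 @ $24 + 356 @ $24 + 69 @ $27 = $19,294
Ending inventory: 141 @ $27 + 202 @ $26 = $9,059

COGS = $19,294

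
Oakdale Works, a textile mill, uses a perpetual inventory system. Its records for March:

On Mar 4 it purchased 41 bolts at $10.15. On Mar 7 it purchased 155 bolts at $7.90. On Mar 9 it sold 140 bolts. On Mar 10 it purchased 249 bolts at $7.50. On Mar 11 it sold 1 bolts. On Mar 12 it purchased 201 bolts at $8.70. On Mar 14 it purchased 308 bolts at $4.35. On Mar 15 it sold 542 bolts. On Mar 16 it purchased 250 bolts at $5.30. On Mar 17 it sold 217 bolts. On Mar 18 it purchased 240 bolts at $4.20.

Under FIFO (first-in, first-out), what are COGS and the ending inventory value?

Mar 9, 140 sold [FIFO — oldest first]: 41 @ $10.15 + 99 @ $7.90 = $1,198.25
Mar 11, 1 sold [FIFO — oldest first]: 1 @ $7.90 = $7.90
Mar 15, 542 sold [FIFO — oldest first]: 55 @ $7.90 + 249 @ $7.50 + 201 @ $8.70 + 37 @ $4.35 = $4,211.65
Mar 17, 217 sold [FIFO — oldest first]: 217 @ $4.35 = $943.95
Total COGS = $1,198.25 + $7.90 + $4,211.65 + $943.95 = $6,361.75
Ending inventory: 54 @ $4.35 + 250 @ $5.30 + 240 @ $4.20 = $2,567.90
Check: goods available $8,929.65 = COGS $6,361.75 + ending $2,567.90

COGS = $6,361.75; ending inventory = $2,567.90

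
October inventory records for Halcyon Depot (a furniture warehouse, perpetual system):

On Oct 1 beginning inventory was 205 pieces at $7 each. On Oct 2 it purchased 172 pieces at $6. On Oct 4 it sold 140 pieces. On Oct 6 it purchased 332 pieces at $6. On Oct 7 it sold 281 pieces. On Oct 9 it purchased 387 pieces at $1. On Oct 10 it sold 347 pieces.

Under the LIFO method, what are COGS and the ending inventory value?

COGS = $2,873; ending inventory = $1,973

Oct 4, 140 sold [LIFO — newest first]: 140 @ $6 = $840
Oct 7, 281 sold [LIFO — newest first]: 281 @ $6 = $1,686
Oct 10, 347 sold [LIFO — newest first]: 347 @ $1 = $347
Total COGS = $840 + $1,686 + $347 = $2,873
Ending inventory: 205 @ $7 + 32 @ $6 + 51 @ $6 + 40 @ $1 = $1,973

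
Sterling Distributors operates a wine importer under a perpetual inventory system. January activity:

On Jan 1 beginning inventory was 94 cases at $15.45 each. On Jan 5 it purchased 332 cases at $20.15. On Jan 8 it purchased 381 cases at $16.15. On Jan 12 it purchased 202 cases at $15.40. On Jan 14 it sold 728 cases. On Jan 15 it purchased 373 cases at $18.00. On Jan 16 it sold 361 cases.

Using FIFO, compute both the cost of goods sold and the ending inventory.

COGS = $18,846.05; ending inventory = $5,274.00

Jan 14, 728 sold [FIFO — oldest first]: 94 @ $15.45 + 332 @ $20.15 + 302 @ $16.15 = $13,019.40
Jan 16, 361 sold [FIFO — oldest first]: 79 @ $16.15 + 202 @ $15.40 + 80 @ $18.00 = $5,826.65
Total COGS = $13,019.40 + $5,826.65 = $18,846.05
Ending inventory: 293 @ $18.00 = $5,274.00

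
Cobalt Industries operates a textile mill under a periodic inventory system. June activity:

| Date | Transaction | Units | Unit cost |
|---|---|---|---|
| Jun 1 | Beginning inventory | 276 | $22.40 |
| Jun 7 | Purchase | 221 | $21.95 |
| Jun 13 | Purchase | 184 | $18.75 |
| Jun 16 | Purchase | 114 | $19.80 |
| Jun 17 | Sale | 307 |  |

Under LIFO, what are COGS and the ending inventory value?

Jun 17, 307 sold [LIFO — newest first]: 114 @ $19.80 + 184 @ $18.75 + 9 @ $21.95 = $5,904.75
Ending inventory: 276 @ $22.40 + 212 @ $21.95 = $10,835.80
Check: goods available $16,740.55 = COGS $5,904.75 + ending $10,835.80

COGS = $5,904.75; ending inventory = $10,835.80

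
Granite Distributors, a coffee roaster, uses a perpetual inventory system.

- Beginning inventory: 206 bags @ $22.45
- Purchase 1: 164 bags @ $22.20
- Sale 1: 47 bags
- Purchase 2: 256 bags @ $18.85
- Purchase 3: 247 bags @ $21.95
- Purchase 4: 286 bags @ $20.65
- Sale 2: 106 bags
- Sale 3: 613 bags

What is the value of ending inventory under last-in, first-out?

Ending inventory = $8,541.60

Sale 1 (47) [LIFO — newest first]: 47 @ $22.20 = $1,043.40
Sale 2 (106) [LIFO — newest first]: 106 @ $20.65 = $2,188.90
Sale 3 (613) [LIFO — newest first]: 180 @ $20.65 + 247 @ $21.95 + 186 @ $18.85 = $12,644.75
Total COGS = $1,043.40 + $2,188.90 + $12,644.75 = $15,877.05
Ending inventory: 206 @ $22.45 + 117 @ $22.20 + 70 @ $18.85 = $8,541.60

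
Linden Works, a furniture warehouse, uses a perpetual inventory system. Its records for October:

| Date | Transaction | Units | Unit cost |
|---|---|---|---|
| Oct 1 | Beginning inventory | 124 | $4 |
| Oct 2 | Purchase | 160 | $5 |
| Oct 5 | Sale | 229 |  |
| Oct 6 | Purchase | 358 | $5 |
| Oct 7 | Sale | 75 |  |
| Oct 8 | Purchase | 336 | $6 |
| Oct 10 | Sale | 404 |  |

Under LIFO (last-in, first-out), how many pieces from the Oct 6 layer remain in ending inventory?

Oct 5, 229 sold [LIFO — newest first]: 160 @ $5 + 69 @ $4 = $1,076
Oct 7, 75 sold [LIFO — newest first]: 75 @ $5 = $375
Oct 10, 404 sold [LIFO — newest first]: 336 @ $6 + 68 @ $5 = $2,356
Total COGS = $1,076 + $375 + $2,356 = $3,807
Ending inventory: 55 @ $4 + 215 @ $5 = $1,295
Check: goods available $5,102 = COGS $3,807 + ending $1,295

215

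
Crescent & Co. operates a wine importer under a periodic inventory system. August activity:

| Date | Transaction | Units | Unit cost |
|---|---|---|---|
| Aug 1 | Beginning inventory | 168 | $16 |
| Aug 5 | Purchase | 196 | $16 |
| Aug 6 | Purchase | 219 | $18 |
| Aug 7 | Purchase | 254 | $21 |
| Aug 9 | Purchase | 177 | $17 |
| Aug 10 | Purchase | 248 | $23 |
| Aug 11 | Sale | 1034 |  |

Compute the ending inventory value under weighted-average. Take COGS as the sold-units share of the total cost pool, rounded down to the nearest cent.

Ending inventory = $4,302.20

Aug 11, sell 1034: 1034/1262 × $23,813.00 → $19,510.80
Ending inventory (cost pool remaining) = $4,302.20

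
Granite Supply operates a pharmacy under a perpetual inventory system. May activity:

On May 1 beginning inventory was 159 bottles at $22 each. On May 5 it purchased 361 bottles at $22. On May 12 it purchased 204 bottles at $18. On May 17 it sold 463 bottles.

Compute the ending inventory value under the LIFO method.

May 17, 463 sold [LIFO — newest first]: 204 @ $18 + 259 @ $22 = $9,370
Ending inventory: 159 @ $22 + 102 @ $22 = $5,742

Ending inventory = $5,742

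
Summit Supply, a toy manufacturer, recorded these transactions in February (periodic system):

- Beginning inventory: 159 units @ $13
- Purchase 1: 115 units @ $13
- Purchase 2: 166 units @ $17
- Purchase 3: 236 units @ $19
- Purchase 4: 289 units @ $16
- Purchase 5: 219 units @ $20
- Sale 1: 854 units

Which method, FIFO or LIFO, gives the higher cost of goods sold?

FIFO COGS: 159 @ $13 + 115 @ $13 + 166 @ $17 + 236 @ $19 + 178 @ $16 = $13,716
LIFO COGS: 219 @ $20 + 289 @ $16 + 236 @ $19 + 110 @ $17 = $15,358

LIFO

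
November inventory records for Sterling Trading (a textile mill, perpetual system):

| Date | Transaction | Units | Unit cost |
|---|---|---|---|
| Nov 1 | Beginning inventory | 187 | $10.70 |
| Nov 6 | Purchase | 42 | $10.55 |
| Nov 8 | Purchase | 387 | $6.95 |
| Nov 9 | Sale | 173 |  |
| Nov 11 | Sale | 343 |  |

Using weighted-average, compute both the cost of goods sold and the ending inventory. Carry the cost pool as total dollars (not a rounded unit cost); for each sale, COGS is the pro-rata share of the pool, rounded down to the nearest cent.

COGS = $4,300.26; ending inventory = $833.39

After Nov 1: 187 on hand, pool $2,000.90 (≈ $10.7000 each)
After Nov 6: 229 on hand, pool $2,444.00 (≈ $10.6725 each)
After Nov 8: 616 on hand, pool $5,133.65 (≈ $8.3338 each)
Nov 9, sell 173: 173/616 × $5,133.65 → $1,441.75
Nov 11, sell 343: 343/443 × $3,691.90 → $2,858.51
Total COGS = $1,441.75 + $2,858.51 = $4,300.26
Ending inventory (cost pool remaining) = $833.39
Check: goods available $5,133.65 = COGS $4,300.26 + ending $833.39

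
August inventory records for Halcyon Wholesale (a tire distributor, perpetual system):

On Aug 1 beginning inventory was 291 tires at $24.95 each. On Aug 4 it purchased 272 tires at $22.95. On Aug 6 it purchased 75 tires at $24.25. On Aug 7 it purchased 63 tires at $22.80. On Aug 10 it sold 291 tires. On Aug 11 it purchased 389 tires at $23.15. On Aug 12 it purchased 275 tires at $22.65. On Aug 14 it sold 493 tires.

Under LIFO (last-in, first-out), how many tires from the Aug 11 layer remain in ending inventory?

171

Aug 10, 291 sold [LIFO — newest first]: 63 @ $22.80 + 75 @ $24.25 + 153 @ $22.95 = $6,766.50
Aug 14, 493 sold [LIFO — newest first]: 275 @ $22.65 + 218 @ $23.15 = $11,275.45
Total COGS = $6,766.50 + $11,275.45 = $18,041.95
Ending inventory: 291 @ $24.95 + 119 @ $22.95 + 171 @ $23.15 = $13,950.15
Check: goods available $31,992.10 = COGS $18,041.95 + ending $13,950.15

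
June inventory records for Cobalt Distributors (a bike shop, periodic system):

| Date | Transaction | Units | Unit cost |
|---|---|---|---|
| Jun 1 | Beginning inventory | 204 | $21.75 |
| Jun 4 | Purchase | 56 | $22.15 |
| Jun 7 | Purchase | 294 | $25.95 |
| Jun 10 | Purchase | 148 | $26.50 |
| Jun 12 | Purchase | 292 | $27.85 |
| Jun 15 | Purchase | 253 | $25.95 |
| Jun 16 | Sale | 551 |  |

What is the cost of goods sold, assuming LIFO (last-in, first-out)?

Jun 16, 551 sold [LIFO — newest first]: 253 @ $25.95 + 292 @ $27.85 + 6 @ $26.50 = $14,856.55
Ending inventory: 204 @ $21.75 + 56 @ $22.15 + 294 @ $25.95 + 142 @ $26.50 = $17,069.70

COGS = $14,856.55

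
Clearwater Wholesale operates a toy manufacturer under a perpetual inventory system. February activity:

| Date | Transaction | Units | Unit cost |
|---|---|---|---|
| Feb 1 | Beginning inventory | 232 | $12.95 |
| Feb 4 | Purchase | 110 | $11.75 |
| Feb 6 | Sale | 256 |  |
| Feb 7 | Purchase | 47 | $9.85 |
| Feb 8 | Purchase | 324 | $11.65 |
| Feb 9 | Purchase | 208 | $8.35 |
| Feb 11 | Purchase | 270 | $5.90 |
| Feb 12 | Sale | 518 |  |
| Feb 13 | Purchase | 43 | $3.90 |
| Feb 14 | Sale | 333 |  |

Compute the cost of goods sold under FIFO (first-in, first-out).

Feb 6, 256 sold [FIFO — oldest first]: 232 @ $12.95 + 24 @ $11.75 = $3,286.40
Feb 12, 518 sold [FIFO — oldest first]: 86 @ $11.75 + 47 @ $9.85 + 324 @ $11.65 + 61 @ $8.35 = $5,757.40
Feb 14, 333 sold [FIFO — oldest first]: 147 @ $8.35 + 186 @ $5.90 = $2,324.85
Total COGS = $3,286.40 + $5,757.40 + $2,324.85 = $11,368.65
Ending inventory: 84 @ $5.90 + 43 @ $3.90 = $663.30
Check: goods available $12,031.95 = COGS $11,368.65 + ending $663.30

COGS = $11,368.65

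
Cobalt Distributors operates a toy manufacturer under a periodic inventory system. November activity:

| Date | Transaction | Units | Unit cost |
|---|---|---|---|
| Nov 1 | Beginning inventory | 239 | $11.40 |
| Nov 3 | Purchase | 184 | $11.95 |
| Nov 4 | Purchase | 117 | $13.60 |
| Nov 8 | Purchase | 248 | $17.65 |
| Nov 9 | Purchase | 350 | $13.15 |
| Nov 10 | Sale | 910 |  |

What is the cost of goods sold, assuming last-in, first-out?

Nov 10, 910 sold [LIFO — newest first]: 350 @ $13.15 + 248 @ $17.65 + 117 @ $13.60 + 184 @ $11.95 + 11 @ $11.40 = $12,895.10
Ending inventory: 228 @ $11.40 = $2,599.20

COGS = $12,895.10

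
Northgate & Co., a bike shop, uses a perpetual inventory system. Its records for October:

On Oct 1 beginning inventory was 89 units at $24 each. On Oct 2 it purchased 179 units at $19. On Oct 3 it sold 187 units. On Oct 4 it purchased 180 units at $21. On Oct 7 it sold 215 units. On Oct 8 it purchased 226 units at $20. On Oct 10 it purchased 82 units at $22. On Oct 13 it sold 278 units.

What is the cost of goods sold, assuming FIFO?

COGS = $13,969

Oct 3, 187 sold [FIFO — oldest first]: 89 @ $24 + 98 @ $19 = $3,998
Oct 7, 215 sold [FIFO — oldest first]: 81 @ $19 + 134 @ $21 = $4,353
Oct 13, 278 sold [FIFO — oldest first]: 46 @ $21 + 226 @ $20 + 6 @ $22 = $5,618
Total COGS = $3,998 + $4,353 + $5,618 = $13,969
Ending inventory: 76 @ $22 = $1,672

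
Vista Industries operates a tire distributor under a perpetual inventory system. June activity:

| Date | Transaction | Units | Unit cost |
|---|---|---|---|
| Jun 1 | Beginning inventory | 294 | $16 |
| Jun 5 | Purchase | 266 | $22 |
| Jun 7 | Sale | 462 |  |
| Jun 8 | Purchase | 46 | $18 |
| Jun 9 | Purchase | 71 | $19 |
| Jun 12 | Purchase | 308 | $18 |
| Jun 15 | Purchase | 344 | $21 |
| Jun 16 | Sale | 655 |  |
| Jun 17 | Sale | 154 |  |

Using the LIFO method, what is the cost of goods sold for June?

COGS = $24,573

Jun 7, 462 sold [LIFO — newest first]: 266 @ $22 + 196 @ $16 = $8,988
Jun 16, 655 sold [LIFO — newest first]: 344 @ $21 + 308 @ $18 + 3 @ $19 = $12,825
Jun 17, 154 sold [LIFO — newest first]: 68 @ $19 + 46 @ $18 + 40 @ $16 = $2,760
Total COGS = $8,988 + $12,825 + $2,760 = $24,573
Ending inventory: 58 @ $16 = $928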